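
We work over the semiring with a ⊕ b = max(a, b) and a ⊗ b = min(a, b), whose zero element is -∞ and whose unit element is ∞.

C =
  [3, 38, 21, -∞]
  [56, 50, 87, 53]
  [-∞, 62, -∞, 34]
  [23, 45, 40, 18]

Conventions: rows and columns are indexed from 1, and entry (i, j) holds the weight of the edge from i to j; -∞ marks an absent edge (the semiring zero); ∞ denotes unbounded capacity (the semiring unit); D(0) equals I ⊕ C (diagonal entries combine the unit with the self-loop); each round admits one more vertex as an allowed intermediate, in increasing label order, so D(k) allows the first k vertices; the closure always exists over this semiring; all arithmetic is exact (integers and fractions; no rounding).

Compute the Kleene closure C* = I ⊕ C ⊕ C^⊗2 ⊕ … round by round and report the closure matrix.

D(0):
  [∞, 38, 21, -∞]
  [56, ∞, 87, 53]
  [-∞, 62, ∞, 34]
  [23, 45, 40, ∞]
D(1):
  [∞, 38, 21, -∞]
  [56, ∞, 87, 53]
  [-∞, 62, ∞, 34]
  [23, 45, 40, ∞]
D(2):
  [∞, 38, 38, 38]
  [56, ∞, 87, 53]
  [56, 62, ∞, 53]
  [45, 45, 45, ∞]
D(3):
  [∞, 38, 38, 38]
  [56, ∞, 87, 53]
  [56, 62, ∞, 53]
  [45, 45, 45, ∞]
D(4):
  [∞, 38, 38, 38]
  [56, ∞, 87, 53]
  [56, 62, ∞, 53]
  [45, 45, 45, ∞]
Answer: C* = [[∞, 38, 38, 38], [56, ∞, 87, 53], [56, 62, ∞, 53], [45, 45, 45, ∞]]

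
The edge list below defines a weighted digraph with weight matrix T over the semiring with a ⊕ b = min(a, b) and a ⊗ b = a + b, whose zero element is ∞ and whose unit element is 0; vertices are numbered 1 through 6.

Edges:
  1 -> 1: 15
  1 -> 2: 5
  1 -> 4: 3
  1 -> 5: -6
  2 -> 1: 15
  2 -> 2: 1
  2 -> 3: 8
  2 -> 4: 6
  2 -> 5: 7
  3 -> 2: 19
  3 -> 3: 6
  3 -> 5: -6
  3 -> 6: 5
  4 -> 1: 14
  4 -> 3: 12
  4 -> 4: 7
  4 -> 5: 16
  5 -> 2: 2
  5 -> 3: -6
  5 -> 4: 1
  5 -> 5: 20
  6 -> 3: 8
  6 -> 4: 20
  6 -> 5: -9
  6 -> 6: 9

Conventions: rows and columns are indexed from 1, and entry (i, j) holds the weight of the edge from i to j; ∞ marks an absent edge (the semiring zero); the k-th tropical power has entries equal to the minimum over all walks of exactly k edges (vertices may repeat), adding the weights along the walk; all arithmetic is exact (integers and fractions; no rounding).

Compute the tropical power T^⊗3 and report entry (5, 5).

T^⊗2:
  [17, -4, -12, -5, 9, ∞]
  [16, 2, 1, 7, 2, 13]
  [34, -4, -12, -5, -4, 11]
  [21, 18, 10, 14, 6, 17]
  [15, 3, 0, 8, -12, -1]
  [34, -7, -15, -8, 0, 13]
T^⊗3:
  [9, -3, -6, 2, -18, -7]
  [17, 3, -4, 3, -5, 6]
  [9, -3, -10, -3, -18, -7]
  [28, 8, 0, 7, 4, 15]
  [18, -10, -18, -11, -10, 5]
  [6, -6, -9, -1, -21, -10]
Key observation: the optimum is the walk 5->3->6->5, with weight (-6) + 5 + (-9) = -10.
Optimal value attained by: walk 5->3->6->5.
Answer: (T^⊗3)[5][5] = -10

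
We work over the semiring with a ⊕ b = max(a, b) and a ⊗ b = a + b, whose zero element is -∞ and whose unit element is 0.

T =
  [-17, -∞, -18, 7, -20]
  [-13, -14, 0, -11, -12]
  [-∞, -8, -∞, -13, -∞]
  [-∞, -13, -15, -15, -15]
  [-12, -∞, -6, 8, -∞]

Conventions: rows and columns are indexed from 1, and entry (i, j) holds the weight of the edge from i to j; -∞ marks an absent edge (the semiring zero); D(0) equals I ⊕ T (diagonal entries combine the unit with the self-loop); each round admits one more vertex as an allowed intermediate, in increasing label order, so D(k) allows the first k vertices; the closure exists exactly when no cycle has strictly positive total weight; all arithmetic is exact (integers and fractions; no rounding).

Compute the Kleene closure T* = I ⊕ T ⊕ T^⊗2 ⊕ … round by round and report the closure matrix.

D(0):
  [0, -∞, -18, 7, -20]
  [-13, 0, 0, -11, -12]
  [-∞, -8, 0, -13, -∞]
  [-∞, -13, -15, 0, -15]
  [-12, -∞, -6, 8, 0]
D(1):
  [0, -∞, -18, 7, -20]
  [-13, 0, 0, -6, -12]
  [-∞, -8, 0, -13, -∞]
  [-∞, -13, -15, 0, -15]
  [-12, -∞, -6, 8, 0]
D(2):
  [0, -∞, -18, 7, -20]
  [-13, 0, 0, -6, -12]
  [-21, -8, 0, -13, -20]
  [-26, -13, -13, 0, -15]
  [-12, -∞, -6, 8, 0]
D(3):
  [0, -26, -18, 7, -20]
  [-13, 0, 0, -6, -12]
  [-21, -8, 0, -13, -20]
  [-26, -13, -13, 0, -15]
  [-12, -14, -6, 8, 0]
D(4):
  [0, -6, -6, 7, -8]
  [-13, 0, 0, -6, -12]
  [-21, -8, 0, -13, -20]
  [-26, -13, -13, 0, -15]
  [-12, -5, -5, 8, 0]
D(5):
  [0, -6, -6, 7, -8]
  [-13, 0, 0, -4, -12]
  [-21, -8, 0, -12, -20]
  [-26, -13, -13, 0, -15]
  [-12, -5, -5, 8, 0]
Answer: T* = [[0, -6, -6, 7, -8], [-13, 0, 0, -4, -12], [-21, -8, 0, -12, -20], [-26, -13, -13, 0, -15], [-12, -5, -5, 8, 0]]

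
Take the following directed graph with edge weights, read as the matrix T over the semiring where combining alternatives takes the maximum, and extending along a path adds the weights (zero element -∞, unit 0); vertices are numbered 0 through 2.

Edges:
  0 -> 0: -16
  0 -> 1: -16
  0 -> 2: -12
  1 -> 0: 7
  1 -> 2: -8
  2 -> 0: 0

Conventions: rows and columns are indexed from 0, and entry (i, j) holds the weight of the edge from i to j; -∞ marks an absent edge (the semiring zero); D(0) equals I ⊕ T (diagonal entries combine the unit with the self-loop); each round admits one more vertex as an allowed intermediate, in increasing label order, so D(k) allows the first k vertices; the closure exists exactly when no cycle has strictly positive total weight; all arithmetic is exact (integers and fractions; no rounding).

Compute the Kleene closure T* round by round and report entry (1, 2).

D(0):
  [0, -16, -12]
  [7, 0, -8]
  [0, -∞, 0]
D(1):
  [0, -16, -12]
  [7, 0, -5]
  [0, -16, 0]
D(2):
  [0, -16, -12]
  [7, 0, -5]
  [0, -16, 0]
D(3):
  [0, -16, -12]
  [7, 0, -5]
  [0, -16, 0]
Answer: T*[1][2] = -5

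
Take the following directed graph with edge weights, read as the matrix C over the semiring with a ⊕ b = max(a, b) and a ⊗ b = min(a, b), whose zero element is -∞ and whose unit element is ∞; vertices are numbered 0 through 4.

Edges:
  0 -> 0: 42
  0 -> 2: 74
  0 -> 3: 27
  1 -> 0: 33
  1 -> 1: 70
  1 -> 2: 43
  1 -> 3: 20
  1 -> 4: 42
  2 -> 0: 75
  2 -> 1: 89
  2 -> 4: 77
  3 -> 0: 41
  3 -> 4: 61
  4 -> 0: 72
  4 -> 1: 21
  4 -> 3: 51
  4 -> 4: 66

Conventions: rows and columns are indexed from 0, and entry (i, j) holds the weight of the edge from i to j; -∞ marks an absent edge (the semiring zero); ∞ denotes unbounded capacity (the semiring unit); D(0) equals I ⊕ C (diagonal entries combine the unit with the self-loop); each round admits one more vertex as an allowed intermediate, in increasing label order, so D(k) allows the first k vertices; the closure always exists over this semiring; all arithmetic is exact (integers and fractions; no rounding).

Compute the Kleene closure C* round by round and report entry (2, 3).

D(0):
  [∞, -∞, 74, 27, -∞]
  [33, ∞, 43, 20, 42]
  [75, 89, ∞, -∞, 77]
  [41, -∞, -∞, ∞, 61]
  [72, 21, -∞, 51, ∞]
D(1):
  [∞, -∞, 74, 27, -∞]
  [33, ∞, 43, 27, 42]
  [75, 89, ∞, 27, 77]
  [41, -∞, 41, ∞, 61]
  [72, 21, 72, 51, ∞]
D(2):
  [∞, -∞, 74, 27, -∞]
  [33, ∞, 43, 27, 42]
  [75, 89, ∞, 27, 77]
  [41, -∞, 41, ∞, 61]
  [72, 21, 72, 51, ∞]
D(3):
  [∞, 74, 74, 27, 74]
  [43, ∞, 43, 27, 43]
  [75, 89, ∞, 27, 77]
  [41, 41, 41, ∞, 61]
  [72, 72, 72, 51, ∞]
D(4):
  [∞, 74, 74, 27, 74]
  [43, ∞, 43, 27, 43]
  [75, 89, ∞, 27, 77]
  [41, 41, 41, ∞, 61]
  [72, 72, 72, 51, ∞]
D(5):
  [∞, 74, 74, 51, 74]
  [43, ∞, 43, 43, 43]
  [75, 89, ∞, 51, 77]
  [61, 61, 61, ∞, 61]
  [72, 72, 72, 51, ∞]
Answer: C*[2][3] = 51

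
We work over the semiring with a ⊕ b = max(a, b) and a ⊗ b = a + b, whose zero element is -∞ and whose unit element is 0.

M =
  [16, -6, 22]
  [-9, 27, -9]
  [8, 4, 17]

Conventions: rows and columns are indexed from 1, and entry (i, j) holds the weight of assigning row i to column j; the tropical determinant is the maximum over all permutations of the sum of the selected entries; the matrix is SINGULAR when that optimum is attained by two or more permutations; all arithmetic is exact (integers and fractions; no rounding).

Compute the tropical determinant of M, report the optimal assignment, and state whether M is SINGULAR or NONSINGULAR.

σ = (1, 2, 3): 16 + 27 + 17 = 60
σ = (1, 3, 2): 16 + (-9) + 4 = 11
σ = (2, 1, 3): (-6) + (-9) + 17 = 2
σ = (2, 3, 1): (-6) + (-9) + 8 = -7
σ = (3, 1, 2): 22 + (-9) + 4 = 17
σ = (3, 2, 1): 22 + 27 + 8 = 57
Optimal value attained by: σ = (1, 2, 3).
Answer: det⊕(M) = 60; verdict: NONSINGULAR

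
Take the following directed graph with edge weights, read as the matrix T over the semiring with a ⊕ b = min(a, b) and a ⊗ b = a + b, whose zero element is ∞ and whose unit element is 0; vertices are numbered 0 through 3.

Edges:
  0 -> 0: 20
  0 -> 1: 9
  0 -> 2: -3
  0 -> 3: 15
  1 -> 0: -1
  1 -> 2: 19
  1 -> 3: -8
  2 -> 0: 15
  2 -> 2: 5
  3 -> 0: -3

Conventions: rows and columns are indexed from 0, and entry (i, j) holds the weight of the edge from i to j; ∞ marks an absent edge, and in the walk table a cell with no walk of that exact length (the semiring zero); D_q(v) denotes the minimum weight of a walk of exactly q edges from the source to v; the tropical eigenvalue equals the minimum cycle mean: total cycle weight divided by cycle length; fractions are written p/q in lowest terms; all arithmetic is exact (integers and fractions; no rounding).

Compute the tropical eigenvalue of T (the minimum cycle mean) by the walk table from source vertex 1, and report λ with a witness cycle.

q=0: [∞, 0, ∞, ∞]
q=1: [-1, ∞, 19, -8]
q=2: [-11, 8, -4, 14]
q=3: [7, -2, -14, 0]
q=4: [-3, 16, -9, -10]
Optimal cycle mean attained by: cycle 0->1->3->0, total 9 + (-8) + (-3), length 3.
Answer: λ = -2/3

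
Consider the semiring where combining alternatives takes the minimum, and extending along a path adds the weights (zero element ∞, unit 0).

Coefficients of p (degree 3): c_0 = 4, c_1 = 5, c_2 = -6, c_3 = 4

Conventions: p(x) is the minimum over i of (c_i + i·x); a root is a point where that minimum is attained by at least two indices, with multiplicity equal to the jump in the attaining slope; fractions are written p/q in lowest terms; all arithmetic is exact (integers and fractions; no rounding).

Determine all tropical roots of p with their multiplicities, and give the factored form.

hull edge (i=0, c=4) to (i=2, c=-6): slope -5, span 2
hull edge (i=2, c=-6) to (i=3, c=4): slope 10, span 1
Factored form: p(x) = 4 ⊗ (x ⊕ (-10)) ⊗ (x ⊕ 5) ⊗ (x ⊕ 5)
Answer: roots = -10 (mult 1), 5 (mult 2)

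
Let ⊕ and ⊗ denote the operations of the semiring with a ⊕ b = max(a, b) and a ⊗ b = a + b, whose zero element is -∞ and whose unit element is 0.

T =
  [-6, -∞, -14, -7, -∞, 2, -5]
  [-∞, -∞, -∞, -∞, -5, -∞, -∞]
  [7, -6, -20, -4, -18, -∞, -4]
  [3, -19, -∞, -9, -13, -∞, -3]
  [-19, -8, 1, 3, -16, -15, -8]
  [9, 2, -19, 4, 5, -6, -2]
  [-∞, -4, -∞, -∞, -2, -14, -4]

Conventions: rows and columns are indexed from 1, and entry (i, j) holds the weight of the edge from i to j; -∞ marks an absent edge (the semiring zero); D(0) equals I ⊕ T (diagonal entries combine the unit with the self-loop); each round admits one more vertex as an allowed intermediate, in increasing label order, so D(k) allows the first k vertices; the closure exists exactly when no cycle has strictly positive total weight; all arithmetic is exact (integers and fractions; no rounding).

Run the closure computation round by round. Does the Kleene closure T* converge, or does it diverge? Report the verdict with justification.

D(0):
  [0, -∞, -14, -7, -∞, 2, -5]
  [-∞, 0, -∞, -∞, -5, -∞, -∞]
  [7, -6, 0, -4, -18, -∞, -4]
  [3, -19, -∞, 0, -13, -∞, -3]
  [-19, -8, 1, 3, 0, -15, -8]
  [9, 2, -19, 4, 5, 0, -2]
  [-∞, -4, -∞, -∞, -2, -14, 0]
Detection: at round 1, diagonal entry (6, 6) turns strictly positive.
Key observation: the cycle 6->1->6 has total weight 9 + 2, which is strictly positive.
Answer: DIVERGES — positive cycle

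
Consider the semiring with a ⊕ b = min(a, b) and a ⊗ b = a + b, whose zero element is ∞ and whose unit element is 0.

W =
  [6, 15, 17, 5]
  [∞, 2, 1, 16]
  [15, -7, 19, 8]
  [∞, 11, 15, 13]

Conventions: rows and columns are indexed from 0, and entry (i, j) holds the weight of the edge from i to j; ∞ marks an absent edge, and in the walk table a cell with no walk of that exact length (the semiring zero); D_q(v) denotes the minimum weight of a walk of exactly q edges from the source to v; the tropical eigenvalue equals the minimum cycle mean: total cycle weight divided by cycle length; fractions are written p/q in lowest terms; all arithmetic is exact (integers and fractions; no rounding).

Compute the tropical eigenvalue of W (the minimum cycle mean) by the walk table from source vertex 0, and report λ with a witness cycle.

q=0: [0, ∞, ∞, ∞]
q=1: [6, 15, 17, 5]
q=2: [12, 10, 16, 11]
q=3: [18, 9, 11, 17]
q=4: [24, 4, 10, 19]
Optimal cycle mean attained by: cycle 1->2->1, total 1 + (-7), length 2.
Answer: λ = -3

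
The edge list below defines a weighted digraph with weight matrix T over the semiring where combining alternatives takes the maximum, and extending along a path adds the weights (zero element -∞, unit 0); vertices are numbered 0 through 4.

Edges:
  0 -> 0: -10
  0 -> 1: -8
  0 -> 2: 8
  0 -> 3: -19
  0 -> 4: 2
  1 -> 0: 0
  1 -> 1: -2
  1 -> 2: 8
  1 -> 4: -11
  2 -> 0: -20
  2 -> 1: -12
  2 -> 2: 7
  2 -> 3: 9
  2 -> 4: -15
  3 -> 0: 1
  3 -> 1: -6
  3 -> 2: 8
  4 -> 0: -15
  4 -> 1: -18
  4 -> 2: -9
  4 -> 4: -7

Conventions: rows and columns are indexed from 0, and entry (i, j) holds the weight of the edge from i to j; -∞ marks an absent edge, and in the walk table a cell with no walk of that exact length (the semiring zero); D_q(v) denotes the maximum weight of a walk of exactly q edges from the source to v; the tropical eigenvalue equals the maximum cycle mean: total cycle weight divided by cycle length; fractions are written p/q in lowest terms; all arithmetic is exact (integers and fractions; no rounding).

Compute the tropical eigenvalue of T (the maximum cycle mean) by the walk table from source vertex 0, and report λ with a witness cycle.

q=0: [0, -∞, -∞, -∞, -∞]
q=1: [-10, -8, 8, -19, 2]
q=2: [-8, -4, 15, 17, -5]
q=3: [18, 11, 25, 24, 0]
q=4: [25, 18, 32, 34, 20]
q=5: [35, 28, 42, 41, 27]
Optimal cycle mean attained by: cycle 2->3->2, total 9 + 8, length 2.
Answer: λ = 17/2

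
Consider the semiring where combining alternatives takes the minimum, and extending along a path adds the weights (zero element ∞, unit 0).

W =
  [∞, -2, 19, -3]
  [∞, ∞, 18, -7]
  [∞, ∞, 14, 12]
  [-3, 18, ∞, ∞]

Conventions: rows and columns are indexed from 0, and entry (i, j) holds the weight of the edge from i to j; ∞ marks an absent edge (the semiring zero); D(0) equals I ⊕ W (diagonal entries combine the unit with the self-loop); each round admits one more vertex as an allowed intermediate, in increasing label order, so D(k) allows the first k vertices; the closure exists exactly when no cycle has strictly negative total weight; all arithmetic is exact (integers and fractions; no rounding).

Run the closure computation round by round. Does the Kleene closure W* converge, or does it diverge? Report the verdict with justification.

D(0):
  [0, -2, 19, -3]
  [∞, 0, 18, -7]
  [∞, ∞, 0, 12]
  [-3, 18, ∞, 0]
Detection: at round 1, diagonal entry (3, 3) turns strictly negative.
Key observation: the cycle 3->0->3 has total weight (-3) + (-3), which is strictly negative.
Answer: DIVERGES — negative cycle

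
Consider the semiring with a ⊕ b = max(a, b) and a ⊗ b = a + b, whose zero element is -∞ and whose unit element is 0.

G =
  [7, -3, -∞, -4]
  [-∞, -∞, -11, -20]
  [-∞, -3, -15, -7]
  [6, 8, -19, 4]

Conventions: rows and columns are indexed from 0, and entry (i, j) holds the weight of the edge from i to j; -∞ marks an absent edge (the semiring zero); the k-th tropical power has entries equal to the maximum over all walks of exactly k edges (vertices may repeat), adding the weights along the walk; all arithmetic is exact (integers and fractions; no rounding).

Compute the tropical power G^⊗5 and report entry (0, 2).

G^⊗2:
  [14, 4, -14, 3]
  [-14, -12, -26, -16]
  [-1, 1, -14, -3]
  [13, 12, -3, 8]
G^⊗3:
  [21, 11, -7, 10]
  [-7, -8, -23, -12]
  [6, 5, -10, 1]
  [20, 16, 1, 12]
G^⊗4:
  [28, 18, 0, 17]
  [0, -4, -19, -8]
  [13, 9, -6, 5]
  [27, 20, 5, 16]
G^⊗5:
  [35, 25, 7, 24]
  [7, 0, -15, -4]
  [20, 13, -2, 9]
  [34, 24, 9, 23]
Key observation: the optimum is the walk 0->0->0->0->1->2, with weight 7 + 7 + 7 + (-3) + (-11) = 7.
Optimal value attained by: walk 0->0->0->0->1->2.
Answer: (G^⊗5)[0][2] = 7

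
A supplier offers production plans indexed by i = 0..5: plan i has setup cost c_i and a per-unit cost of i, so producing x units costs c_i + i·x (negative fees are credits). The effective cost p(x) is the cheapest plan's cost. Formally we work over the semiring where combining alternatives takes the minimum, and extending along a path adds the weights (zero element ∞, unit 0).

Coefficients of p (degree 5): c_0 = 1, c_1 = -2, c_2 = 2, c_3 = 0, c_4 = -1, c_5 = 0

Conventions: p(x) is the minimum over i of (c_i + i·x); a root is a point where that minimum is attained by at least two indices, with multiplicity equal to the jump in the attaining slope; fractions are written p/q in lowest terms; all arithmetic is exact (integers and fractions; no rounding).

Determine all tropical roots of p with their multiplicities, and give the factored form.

hull edge (i=0, c=1) to (i=1, c=-2): slope -3, span 1
hull edge (i=1, c=-2) to (i=4, c=-1): slope 1/3, span 3
hull edge (i=4, c=-1) to (i=5, c=0): slope 1, span 1
Factored form: p(x) = 0 ⊗ (x ⊕ (-1)) ⊗ (x ⊕ (-1/3)) ⊗ (x ⊕ (-1/3)) ⊗ (x ⊕ (-1/3)) ⊗ (x ⊕ 3)
Answer: roots = -1 (mult 1), -1/3 (mult 3), 3 (mult 1)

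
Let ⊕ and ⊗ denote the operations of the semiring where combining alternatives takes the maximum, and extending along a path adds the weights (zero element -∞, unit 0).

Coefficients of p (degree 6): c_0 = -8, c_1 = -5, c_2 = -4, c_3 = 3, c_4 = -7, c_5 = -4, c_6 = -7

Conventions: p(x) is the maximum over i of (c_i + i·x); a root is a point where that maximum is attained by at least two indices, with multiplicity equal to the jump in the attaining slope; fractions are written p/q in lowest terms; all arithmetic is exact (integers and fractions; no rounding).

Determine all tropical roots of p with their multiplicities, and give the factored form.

hull edge (i=0, c=-8) to (i=3, c=3): slope 11/3, span 3
hull edge (i=3, c=3) to (i=6, c=-7): slope -10/3, span 3
Factored form: p(x) = -7 ⊗ (x ⊕ (-11/3)) ⊗ (x ⊕ (-11/3)) ⊗ (x ⊕ (-11/3)) ⊗ (x ⊕ 10/3) ⊗ (x ⊕ 10/3) ⊗ (x ⊕ 10/3)
Answer: roots = -11/3 (mult 3), 10/3 (mult 3)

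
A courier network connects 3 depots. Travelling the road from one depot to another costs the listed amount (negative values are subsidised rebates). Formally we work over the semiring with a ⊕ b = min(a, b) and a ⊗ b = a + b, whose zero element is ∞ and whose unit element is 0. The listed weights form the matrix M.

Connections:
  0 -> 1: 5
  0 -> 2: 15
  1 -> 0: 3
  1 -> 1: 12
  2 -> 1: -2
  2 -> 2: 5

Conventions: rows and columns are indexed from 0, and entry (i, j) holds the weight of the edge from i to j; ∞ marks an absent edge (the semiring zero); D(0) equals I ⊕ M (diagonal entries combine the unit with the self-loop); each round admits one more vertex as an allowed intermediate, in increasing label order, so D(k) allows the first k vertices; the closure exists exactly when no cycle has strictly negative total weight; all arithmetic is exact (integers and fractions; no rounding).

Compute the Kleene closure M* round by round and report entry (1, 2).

D(0):
  [0, 5, 15]
  [3, 0, ∞]
  [∞, -2, 0]
D(1):
  [0, 5, 15]
  [3, 0, 18]
  [∞, -2, 0]
D(2):
  [0, 5, 15]
  [3, 0, 18]
  [1, -2, 0]
D(3):
  [0, 5, 15]
  [3, 0, 18]
  [1, -2, 0]
Answer: M*[1][2] = 18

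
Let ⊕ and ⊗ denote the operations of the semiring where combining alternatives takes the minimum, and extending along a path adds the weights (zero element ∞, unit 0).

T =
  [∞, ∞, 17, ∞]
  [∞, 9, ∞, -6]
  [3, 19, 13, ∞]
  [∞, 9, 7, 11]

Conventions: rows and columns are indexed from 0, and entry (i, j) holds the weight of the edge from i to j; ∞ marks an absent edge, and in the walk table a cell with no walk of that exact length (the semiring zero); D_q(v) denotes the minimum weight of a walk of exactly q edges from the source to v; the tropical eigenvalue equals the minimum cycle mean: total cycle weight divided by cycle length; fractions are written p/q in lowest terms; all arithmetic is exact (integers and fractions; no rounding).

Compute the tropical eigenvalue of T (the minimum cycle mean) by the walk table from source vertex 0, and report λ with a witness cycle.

q=0: [0, ∞, ∞, ∞]
q=1: [∞, ∞, 17, ∞]
q=2: [20, 36, 30, ∞]
q=3: [33, 45, 37, 30]
q=4: [40, 39, 37, 39]
Optimal cycle mean attained by: cycle 1->3->1, total (-6) + 9, length 2.
Answer: λ = 3/2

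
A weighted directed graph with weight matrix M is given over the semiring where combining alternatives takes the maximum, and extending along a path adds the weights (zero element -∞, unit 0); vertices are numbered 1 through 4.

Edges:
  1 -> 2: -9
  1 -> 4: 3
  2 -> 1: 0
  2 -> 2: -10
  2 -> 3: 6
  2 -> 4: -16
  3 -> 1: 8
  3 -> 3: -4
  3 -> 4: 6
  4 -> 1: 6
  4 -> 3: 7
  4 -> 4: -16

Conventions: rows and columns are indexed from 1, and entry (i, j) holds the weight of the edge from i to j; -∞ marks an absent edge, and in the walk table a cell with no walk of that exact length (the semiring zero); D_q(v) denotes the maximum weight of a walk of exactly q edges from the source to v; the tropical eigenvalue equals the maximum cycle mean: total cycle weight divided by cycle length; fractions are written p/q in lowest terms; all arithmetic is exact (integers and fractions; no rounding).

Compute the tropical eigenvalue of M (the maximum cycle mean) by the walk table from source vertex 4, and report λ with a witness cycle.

q=0: [-∞, -∞, -∞, 0]
q=1: [6, -∞, 7, -16]
q=2: [15, -3, 3, 13]
q=3: [19, 6, 20, 18]
q=4: [28, 10, 25, 26]
Optimal cycle mean attained by: cycle 3->4->3, total 6 + 7, length 2.
Answer: λ = 13/2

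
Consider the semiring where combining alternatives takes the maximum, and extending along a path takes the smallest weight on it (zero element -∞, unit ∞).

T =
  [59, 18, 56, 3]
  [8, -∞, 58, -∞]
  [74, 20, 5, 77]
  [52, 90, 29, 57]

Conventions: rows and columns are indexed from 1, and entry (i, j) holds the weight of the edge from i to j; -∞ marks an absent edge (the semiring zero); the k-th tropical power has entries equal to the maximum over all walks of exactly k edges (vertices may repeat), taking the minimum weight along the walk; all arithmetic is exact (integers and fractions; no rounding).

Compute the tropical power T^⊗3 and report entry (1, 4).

T^⊗2:
  [59, 20, 56, 56]
  [58, 20, 8, 58]
  [59, 77, 56, 57]
  [52, 57, 58, 57]
T^⊗3:
  [59, 56, 56, 56]
  [58, 58, 56, 57]
  [59, 57, 58, 57]
  [58, 57, 57, 58]
Key observation: the optimum is the walk 1->1->3->4, with weight 59 min 56 min 77 = 56.
Optimal value attained by: walk 1->1->3->4.
Answer: (T^⊗3)[1][4] = 56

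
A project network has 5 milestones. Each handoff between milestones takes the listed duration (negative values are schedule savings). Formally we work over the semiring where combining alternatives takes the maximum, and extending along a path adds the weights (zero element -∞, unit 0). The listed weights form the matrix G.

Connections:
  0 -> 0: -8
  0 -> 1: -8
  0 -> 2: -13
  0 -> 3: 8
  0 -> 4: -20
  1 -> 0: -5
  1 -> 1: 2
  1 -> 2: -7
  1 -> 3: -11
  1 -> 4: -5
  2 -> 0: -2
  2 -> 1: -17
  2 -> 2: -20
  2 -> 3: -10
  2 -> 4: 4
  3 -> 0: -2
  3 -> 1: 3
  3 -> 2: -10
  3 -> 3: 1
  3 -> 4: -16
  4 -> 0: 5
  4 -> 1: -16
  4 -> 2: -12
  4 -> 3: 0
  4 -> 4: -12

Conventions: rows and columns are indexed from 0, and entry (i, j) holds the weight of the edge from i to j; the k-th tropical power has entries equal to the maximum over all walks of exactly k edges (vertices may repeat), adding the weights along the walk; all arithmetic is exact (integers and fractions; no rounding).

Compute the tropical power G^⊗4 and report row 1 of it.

G^⊗2:
  [6, 11, -2, 9, -8]
  [0, 4, -5, 3, -3]
  [9, -7, -8, 6, -8]
  [-1, 5, -4, 6, -2]
  [-2, 3, -8, 13, -8]
G^⊗3:
  [7, 13, 4, 14, 6]
  [2, 6, -3, 8, -1]
  [4, 9, -4, 17, -4]
  [4, 9, -2, 7, 0]
  [11, 16, 3, 14, -2]
G^⊗4:
  [12, 17, 6, 15, 8]
  [6, 11, -1, 10, 1]
  [15, 20, 7, 18, 4]
  [5, 11, 2, 12, 4]
  [12, 18, 9, 19, 11]
Answer: row 1 of G^⊗4 = [6, 11, -1, 10, 1]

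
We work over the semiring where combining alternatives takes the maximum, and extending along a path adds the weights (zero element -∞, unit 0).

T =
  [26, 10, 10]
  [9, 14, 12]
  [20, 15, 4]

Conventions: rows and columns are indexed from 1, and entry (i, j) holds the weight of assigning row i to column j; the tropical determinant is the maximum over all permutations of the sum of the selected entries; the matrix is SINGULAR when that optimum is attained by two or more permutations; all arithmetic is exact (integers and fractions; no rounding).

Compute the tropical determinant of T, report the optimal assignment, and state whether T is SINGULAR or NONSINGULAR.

σ = (1, 2, 3): 26 + 14 + 4 = 44
σ = (1, 3, 2): 26 + 12 + 15 = 53
σ = (2, 1, 3): 10 + 9 + 4 = 23
σ = (2, 3, 1): 10 + 12 + 20 = 42
σ = (3, 1, 2): 10 + 9 + 15 = 34
σ = (3, 2, 1): 10 + 14 + 20 = 44
Optimal value attained by: σ = (1, 3, 2).
Answer: det⊕(T) = 53; verdict: NONSINGULAR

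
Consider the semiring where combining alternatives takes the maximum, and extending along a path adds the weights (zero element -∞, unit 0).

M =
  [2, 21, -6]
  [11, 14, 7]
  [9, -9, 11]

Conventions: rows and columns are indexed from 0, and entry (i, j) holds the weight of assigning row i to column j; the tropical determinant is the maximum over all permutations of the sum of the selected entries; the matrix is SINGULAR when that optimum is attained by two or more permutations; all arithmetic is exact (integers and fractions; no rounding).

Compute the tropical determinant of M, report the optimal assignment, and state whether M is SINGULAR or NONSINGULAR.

σ = (0, 1, 2): 2 + 14 + 11 = 27
σ = (0, 2, 1): 2 + 7 + (-9) = 0
σ = (1, 0, 2): 21 + 11 + 11 = 43
σ = (1, 2, 0): 21 + 7 + 9 = 37
σ = (2, 0, 1): (-6) + 11 + (-9) = -4
σ = (2, 1, 0): (-6) + 14 + 9 = 17
Optimal value attained by: σ = (1, 0, 2).
Answer: det⊕(M) = 43; verdict: NONSINGULAR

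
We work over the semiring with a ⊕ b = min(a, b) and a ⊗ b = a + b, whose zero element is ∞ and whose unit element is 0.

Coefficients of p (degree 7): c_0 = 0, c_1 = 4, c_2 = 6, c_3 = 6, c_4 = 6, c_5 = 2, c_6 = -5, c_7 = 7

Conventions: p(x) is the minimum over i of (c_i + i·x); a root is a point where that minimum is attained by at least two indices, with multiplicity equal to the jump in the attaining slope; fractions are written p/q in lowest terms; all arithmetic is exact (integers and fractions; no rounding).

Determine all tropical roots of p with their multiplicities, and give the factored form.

hull edge (i=0, c=0) to (i=6, c=-5): slope -5/6, span 6
hull edge (i=6, c=-5) to (i=7, c=7): slope 12, span 1
Factored form: p(x) = 7 ⊗ (x ⊕ (-12)) ⊗ (x ⊕ 5/6) ⊗ (x ⊕ 5/6) ⊗ (x ⊕ 5/6) ⊗ (x ⊕ 5/6) ⊗ (x ⊕ 5/6) ⊗ (x ⊕ 5/6)
Answer: roots = -12 (mult 1), 5/6 (mult 6)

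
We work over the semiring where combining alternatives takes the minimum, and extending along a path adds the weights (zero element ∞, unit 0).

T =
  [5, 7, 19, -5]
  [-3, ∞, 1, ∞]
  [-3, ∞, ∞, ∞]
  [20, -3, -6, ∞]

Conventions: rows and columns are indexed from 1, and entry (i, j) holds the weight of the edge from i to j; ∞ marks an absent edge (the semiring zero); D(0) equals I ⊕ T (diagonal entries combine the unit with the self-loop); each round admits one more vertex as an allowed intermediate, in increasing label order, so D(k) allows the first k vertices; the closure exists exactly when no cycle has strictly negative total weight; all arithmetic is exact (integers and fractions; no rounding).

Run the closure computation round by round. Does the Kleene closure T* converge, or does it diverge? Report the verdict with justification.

D(0):
  [0, 7, 19, -5]
  [-3, 0, 1, ∞]
  [-3, ∞, 0, ∞]
  [20, -3, -6, 0]
D(1):
  [0, 7, 19, -5]
  [-3, 0, 1, -8]
  [-3, 4, 0, -8]
  [20, -3, -6, 0]
Detection: at round 2, diagonal entry (4, 4) turns strictly negative.
Key observation: the cycle 4->2->1->4 has total weight (-3) + (-3) + (-5), which is strictly negative.
Answer: DIVERGES — negative cycle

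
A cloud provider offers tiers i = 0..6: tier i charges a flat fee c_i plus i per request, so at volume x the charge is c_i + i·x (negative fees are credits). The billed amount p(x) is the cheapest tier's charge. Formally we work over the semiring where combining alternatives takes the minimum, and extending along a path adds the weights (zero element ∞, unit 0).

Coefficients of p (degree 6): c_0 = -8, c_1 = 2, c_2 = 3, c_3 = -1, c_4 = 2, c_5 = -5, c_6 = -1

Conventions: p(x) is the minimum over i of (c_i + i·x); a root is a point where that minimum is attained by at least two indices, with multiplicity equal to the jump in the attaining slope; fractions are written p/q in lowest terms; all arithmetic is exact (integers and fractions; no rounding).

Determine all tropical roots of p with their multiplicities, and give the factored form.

hull edge (i=0, c=-8) to (i=5, c=-5): slope 3/5, span 5
hull edge (i=5, c=-5) to (i=6, c=-1): slope 4, span 1
Factored form: p(x) = -1 ⊗ (x ⊕ (-4)) ⊗ (x ⊕ (-3/5)) ⊗ (x ⊕ (-3/5)) ⊗ (x ⊕ (-3/5)) ⊗ (x ⊕ (-3/5)) ⊗ (x ⊕ (-3/5))
Answer: roots = -4 (mult 1), -3/5 (mult 5)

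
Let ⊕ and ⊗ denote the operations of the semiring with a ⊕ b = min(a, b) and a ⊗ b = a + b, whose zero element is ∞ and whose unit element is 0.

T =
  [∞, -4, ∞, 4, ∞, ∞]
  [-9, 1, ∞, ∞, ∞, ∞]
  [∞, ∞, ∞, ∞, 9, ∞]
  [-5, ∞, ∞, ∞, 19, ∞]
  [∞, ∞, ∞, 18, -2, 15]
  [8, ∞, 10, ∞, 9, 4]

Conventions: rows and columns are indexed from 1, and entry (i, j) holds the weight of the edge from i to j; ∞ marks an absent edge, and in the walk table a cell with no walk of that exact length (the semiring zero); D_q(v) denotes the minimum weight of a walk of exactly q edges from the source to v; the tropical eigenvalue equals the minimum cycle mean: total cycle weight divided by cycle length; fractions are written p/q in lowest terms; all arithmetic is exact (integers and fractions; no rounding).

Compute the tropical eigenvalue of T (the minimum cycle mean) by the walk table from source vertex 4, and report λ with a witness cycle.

q=0: [∞, ∞, ∞, 0, ∞, ∞]
q=1: [-5, ∞, ∞, ∞, 19, ∞]
q=2: [∞, -9, ∞, -1, 17, 34]
q=3: [-18, -8, 44, 35, 15, 32]
q=4: [-17, -22, 42, -14, 13, 30]
q=5: [-31, -21, 40, -13, 5, 28]
q=6: [-30, -35, 38, -27, 3, 20]
Optimal cycle mean attained by: cycle 1->2->1, total (-4) + (-9), length 2.
Answer: λ = -13/2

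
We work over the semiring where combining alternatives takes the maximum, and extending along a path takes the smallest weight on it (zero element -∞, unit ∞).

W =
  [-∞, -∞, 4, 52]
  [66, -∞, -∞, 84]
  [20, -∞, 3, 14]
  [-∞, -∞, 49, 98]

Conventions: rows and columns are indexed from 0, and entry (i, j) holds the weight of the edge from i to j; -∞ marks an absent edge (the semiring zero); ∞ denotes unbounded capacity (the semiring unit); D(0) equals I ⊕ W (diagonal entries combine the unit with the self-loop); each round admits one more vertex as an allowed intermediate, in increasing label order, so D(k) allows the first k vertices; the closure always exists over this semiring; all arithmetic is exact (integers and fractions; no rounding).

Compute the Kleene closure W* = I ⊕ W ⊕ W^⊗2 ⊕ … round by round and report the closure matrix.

D(0):
  [∞, -∞, 4, 52]
  [66, ∞, -∞, 84]
  [20, -∞, ∞, 14]
  [-∞, -∞, 49, ∞]
D(1):
  [∞, -∞, 4, 52]
  [66, ∞, 4, 84]
  [20, -∞, ∞, 20]
  [-∞, -∞, 49, ∞]
D(2):
  [∞, -∞, 4, 52]
  [66, ∞, 4, 84]
  [20, -∞, ∞, 20]
  [-∞, -∞, 49, ∞]
D(3):
  [∞, -∞, 4, 52]
  [66, ∞, 4, 84]
  [20, -∞, ∞, 20]
  [20, -∞, 49, ∞]
D(4):
  [∞, -∞, 49, 52]
  [66, ∞, 49, 84]
  [20, -∞, ∞, 20]
  [20, -∞, 49, ∞]
Answer: W* = [[∞, -∞, 49, 52], [66, ∞, 49, 84], [20, -∞, ∞, 20], [20, -∞, 49, ∞]]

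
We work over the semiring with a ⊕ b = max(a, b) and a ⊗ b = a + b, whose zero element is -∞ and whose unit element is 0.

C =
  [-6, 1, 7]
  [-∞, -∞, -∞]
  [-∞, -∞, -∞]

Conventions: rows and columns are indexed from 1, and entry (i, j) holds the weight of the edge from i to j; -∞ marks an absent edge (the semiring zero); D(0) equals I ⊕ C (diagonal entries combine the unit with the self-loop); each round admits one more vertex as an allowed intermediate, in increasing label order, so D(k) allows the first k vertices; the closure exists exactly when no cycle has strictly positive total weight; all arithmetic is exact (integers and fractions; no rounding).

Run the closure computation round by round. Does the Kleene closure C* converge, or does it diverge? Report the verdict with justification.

D(0):
  [0, 1, 7]
  [-∞, 0, -∞]
  [-∞, -∞, 0]
D(1):
  [0, 1, 7]
  [-∞, 0, -∞]
  [-∞, -∞, 0]
D(2):
  [0, 1, 7]
  [-∞, 0, -∞]
  [-∞, -∞, 0]
D(3):
  [0, 1, 7]
  [-∞, 0, -∞]
  [-∞, -∞, 0]
Key observation: every diagonal entry stays at the unit through all rounds, so no improving cycle exists.
Answer: CONVERGES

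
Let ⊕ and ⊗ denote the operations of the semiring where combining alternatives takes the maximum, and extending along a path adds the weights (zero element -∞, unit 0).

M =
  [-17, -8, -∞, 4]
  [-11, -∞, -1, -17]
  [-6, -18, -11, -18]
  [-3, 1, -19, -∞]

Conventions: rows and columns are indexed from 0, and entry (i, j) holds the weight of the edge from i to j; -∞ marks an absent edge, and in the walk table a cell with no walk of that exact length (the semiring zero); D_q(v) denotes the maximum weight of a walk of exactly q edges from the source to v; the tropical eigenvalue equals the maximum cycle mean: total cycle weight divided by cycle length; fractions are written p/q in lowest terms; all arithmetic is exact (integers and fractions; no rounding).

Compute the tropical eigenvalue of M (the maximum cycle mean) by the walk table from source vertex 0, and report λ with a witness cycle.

q=0: [0, -∞, -∞, -∞]
q=1: [-17, -8, -∞, 4]
q=2: [1, 5, -9, -13]
q=3: [-6, -7, 4, 5]
q=4: [2, 6, -7, -2]
Optimal cycle mean attained by: cycle 0->3->0, total 4 + (-3), length 2.
Answer: λ = 1/2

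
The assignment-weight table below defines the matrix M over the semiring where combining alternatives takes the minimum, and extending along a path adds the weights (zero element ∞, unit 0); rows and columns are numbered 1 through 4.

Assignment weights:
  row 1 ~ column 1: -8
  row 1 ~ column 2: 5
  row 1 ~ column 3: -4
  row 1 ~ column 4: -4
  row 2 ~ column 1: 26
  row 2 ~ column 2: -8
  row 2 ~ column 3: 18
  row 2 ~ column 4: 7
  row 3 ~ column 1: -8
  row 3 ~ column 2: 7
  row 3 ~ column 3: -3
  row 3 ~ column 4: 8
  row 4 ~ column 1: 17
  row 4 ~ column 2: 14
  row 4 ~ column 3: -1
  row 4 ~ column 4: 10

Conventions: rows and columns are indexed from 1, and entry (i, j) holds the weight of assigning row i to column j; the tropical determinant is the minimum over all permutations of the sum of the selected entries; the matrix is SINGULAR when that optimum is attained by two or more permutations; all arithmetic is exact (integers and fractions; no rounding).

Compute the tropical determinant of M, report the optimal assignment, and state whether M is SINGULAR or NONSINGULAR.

σ = (1, 2, 3, 4): (-8) + (-8) + (-3) + 10 = -9
σ = (1, 2, 4, 3): (-8) + (-8) + 8 + (-1) = -9
σ = (1, 3, 2, 4): (-8) + 18 + 7 + 10 = 27
σ = (1, 3, 4, 2): (-8) + 18 + 8 + 14 = 32
σ = (1, 4, 2, 3): (-8) + 7 + 7 + (-1) = 5
σ = (1, 4, 3, 2): (-8) + 7 + (-3) + 14 = 10
σ = (2, 1, 3, 4): 5 + 26 + (-3) + 10 = 38
σ = (2, 1, 4, 3): 5 + 26 + 8 + (-1) = 38
σ = (2, 3, 1, 4): 5 + 18 + (-8) + 10 = 25
σ = (2, 3, 4, 1): 5 + 18 + 8 + 17 = 48
σ = (2, 4, 1, 3): 5 + 7 + (-8) + (-1) = 3
σ = (2, 4, 3, 1): 5 + 7 + (-3) + 17 = 26
σ = (3, 1, 2, 4): (-4) + 26 + 7 + 10 = 39
σ = (3, 1, 4, 2): (-4) + 26 + 8 + 14 = 44
σ = (3, 2, 1, 4): (-4) + (-8) + (-8) + 10 = -10
σ = (3, 2, 4, 1): (-4) + (-8) + 8 + 17 = 13
σ = (3, 4, 1, 2): (-4) + 7 + (-8) + 14 = 9
σ = (3, 4, 2, 1): (-4) + 7 + 7 + 17 = 27
σ = (4, 1, 2, 3): (-4) + 26 + 7 + (-1) = 28
σ = (4, 1, 3, 2): (-4) + 26 + (-3) + 14 = 33
σ = (4, 2, 1, 3): (-4) + (-8) + (-8) + (-1) = -21
σ = (4, 2, 3, 1): (-4) + (-8) + (-3) + 17 = 2
σ = (4, 3, 1, 2): (-4) + 18 + (-8) + 14 = 20
σ = (4, 3, 2, 1): (-4) + 18 + 7 + 17 = 38
Optimal value attained by: σ = (4, 2, 1, 3).
Answer: det⊕(M) = -21; verdict: NONSINGULAR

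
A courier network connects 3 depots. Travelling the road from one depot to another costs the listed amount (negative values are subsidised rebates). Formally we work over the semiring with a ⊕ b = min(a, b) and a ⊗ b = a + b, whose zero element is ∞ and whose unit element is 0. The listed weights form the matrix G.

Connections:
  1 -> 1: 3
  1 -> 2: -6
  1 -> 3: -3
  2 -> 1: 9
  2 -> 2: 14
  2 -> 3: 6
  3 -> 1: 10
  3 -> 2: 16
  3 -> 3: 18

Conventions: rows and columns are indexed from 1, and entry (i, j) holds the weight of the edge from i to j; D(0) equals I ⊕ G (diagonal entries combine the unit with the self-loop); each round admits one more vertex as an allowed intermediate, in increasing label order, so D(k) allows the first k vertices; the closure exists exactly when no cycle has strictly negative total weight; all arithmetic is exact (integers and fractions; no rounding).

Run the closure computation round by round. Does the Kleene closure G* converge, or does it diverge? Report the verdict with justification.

D(0):
  [0, -6, -3]
  [9, 0, 6]
  [10, 16, 0]
D(1):
  [0, -6, -3]
  [9, 0, 6]
  [10, 4, 0]
D(2):
  [0, -6, -3]
  [9, 0, 6]
  [10, 4, 0]
D(3):
  [0, -6, -3]
  [9, 0, 6]
  [10, 4, 0]
Key observation: every diagonal entry stays at the unit through all rounds, so no improving cycle exists.
Answer: CONVERGES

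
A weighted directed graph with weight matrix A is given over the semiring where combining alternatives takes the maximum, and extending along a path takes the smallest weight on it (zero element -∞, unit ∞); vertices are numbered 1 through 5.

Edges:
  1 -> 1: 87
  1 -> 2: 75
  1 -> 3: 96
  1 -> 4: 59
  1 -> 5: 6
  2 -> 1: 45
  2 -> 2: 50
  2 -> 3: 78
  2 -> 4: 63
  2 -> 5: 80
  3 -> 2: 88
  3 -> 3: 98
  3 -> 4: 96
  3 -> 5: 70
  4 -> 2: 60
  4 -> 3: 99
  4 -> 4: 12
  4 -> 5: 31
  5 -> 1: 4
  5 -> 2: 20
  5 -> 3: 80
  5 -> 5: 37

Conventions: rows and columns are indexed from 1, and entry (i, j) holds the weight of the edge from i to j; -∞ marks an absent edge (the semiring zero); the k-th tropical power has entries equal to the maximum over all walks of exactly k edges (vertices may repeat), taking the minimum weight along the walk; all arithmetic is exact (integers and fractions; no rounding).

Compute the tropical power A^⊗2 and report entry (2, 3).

A^⊗2:
  [87, 88, 96, 96, 75]
  [45, 78, 80, 78, 70]
  [45, 88, 98, 96, 80]
  [45, 88, 98, 96, 70]
  [20, 80, 80, 80, 70]
Key observation: the optimum is the walk 2->5->3, with weight 80 min 80 = 80.
Optimal value attained by: walk 2->5->3.
Answer: (A^⊗2)[2][3] = 80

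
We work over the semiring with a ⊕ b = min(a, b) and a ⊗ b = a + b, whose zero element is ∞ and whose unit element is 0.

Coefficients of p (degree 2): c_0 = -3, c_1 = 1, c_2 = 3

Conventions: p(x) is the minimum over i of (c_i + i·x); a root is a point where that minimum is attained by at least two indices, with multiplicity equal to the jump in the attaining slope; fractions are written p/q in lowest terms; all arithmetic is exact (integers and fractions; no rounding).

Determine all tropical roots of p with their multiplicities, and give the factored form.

hull edge (i=0, c=-3) to (i=2, c=3): slope 3, span 2
Factored form: p(x) = 3 ⊗ (x ⊕ (-3)) ⊗ (x ⊕ (-3))
Answer: roots = -3 (mult 2)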